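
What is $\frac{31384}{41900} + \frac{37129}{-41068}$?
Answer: $- \frac{66706747}{430187300} \approx -0.15506$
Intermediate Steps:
$\frac{31384}{41900} + \frac{37129}{-41068} = 31384 \cdot \frac{1}{41900} + 37129 \left(- \frac{1}{41068}\right) = \frac{7846}{10475} - \frac{37129}{41068} = - \frac{66706747}{430187300}$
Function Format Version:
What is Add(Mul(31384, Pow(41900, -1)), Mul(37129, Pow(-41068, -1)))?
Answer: Rational(-66706747, 430187300) ≈ -0.15506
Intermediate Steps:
Add(Mul(31384, Pow(41900, -1)), Mul(37129, Pow(-41068, -1))) = Add(Mul(31384, Rational(1, 41900)), Mul(37129, Rational(-1, 41068))) = Add(Rational(7846, 10475), Rational(-37129, 41068)) = Rational(-66706747, 430187300)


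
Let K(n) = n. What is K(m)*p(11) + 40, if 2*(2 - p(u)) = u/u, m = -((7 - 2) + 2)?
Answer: 59/2 ≈ 29.500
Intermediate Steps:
m = -7 (m = -(5 + 2) = -1*7 = -7)
p(u) = 3/2 (p(u) = 2 - u/(2*u) = 2 - ½*1 = 2 - ½ = 3/2)
K(m)*p(11) + 40 = -7*3/2 + 40 = -21/2 + 40 = 59/2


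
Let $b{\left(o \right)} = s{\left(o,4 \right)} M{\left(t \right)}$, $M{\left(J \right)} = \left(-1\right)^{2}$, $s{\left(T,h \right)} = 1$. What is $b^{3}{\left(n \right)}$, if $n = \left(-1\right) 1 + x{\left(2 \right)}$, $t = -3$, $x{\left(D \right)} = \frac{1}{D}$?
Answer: $1$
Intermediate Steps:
$M{\left(J \right)} = 1$
$n = - \frac{1}{2}$ ($n = \left(-1\right) 1 + \frac{1}{2} = -1 + \frac{1}{2} = - \frac{1}{2} \approx -0.5$)
$b{\left(o \right)} = 1$ ($b{\left(o \right)} = 1 \cdot 1 = 1$)
$b^{3}{\left(n \right)} = 1^{3} = 1$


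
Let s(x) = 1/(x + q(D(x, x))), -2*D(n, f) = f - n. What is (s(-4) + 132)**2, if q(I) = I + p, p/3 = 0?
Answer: 277729/16 ≈ 17358.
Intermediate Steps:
D(n, f) = n/2 - f/2 (D(n, f) = -(f - n)/2 = n/2 - f/2)
p = 0 (p = 3*0 = 0)
q(I) = I (q(I) = I + 0 = I)
s(x) = 1/x (s(x) = 1/(x + (x/2 - x/2)) = 1/(x + 0) = 1/x)
(s(-4) + 132)**2 = (1/(-4) + 132)**2 = (-1/4 + 132)**2 = (527/4)**2 = 277729/16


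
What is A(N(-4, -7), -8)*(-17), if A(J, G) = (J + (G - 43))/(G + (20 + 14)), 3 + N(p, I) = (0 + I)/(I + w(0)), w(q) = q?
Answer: 901/26 ≈ 34.654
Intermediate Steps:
N(p, I) = -2 (N(p, I) = -3 + (0 + I)/(I + 0) = -3 + I/I = -3 + 1 = -2)
A(J, G) = (-43 + G + J)/(34 + G) (A(J, G) = (J + (-43 + G))/(G + 34) = (-43 + G + J)/(34 + G))
A(N(-4, -7), -8)*(-17) = ((-43 - 8 - 2)/(34 - 8))*(-17) = (-53/26)*(-17) = ((1/26)*(-53))*(-17) = -53/26*(-17) = 901/26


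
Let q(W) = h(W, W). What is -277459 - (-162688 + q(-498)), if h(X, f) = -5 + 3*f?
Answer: -113272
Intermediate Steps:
q(W) = -5 + 3*W
-277459 - (-162688 + q(-498)) = -277459 - (-162688 + (-5 + 3*(-498))) = -277459 - (-162688 + (-5 - 1494)) = -277459 - (-162688 - 1499) = -277459 - 1*(-164187) = -277459 + 164187 = -113272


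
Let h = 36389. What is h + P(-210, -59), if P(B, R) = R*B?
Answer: 48779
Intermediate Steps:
P(B, R) = B*R
h + P(-210, -59) = 36389 - 210*(-59) = 36389 + 12390 = 48779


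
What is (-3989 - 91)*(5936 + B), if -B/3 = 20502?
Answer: 226725600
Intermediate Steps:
B = -61506 (B = -3*20502 = -61506)
(-3989 - 91)*(5936 + B) = (-3989 - 91)*(5936 - 61506) = -4080*(-55570) = 226725600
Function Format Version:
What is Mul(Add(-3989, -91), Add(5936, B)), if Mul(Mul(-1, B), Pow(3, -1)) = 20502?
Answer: 226725600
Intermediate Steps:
B = -61506 (B = Mul(-3, 20502) = -61506)
Mul(Add(-3989, -91), Add(5936, B)) = Mul(Add(-3989, -91), Add(5936, -61506)) = Mul(-4080, -55570) = 226725600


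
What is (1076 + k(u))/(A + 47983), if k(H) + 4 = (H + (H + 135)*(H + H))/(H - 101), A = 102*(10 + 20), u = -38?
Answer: 156418/7094977 ≈ 0.022046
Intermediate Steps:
A = 3060 (A = 102*30 = 3060)
k(H) = -4 + (H + 2*H*(135 + H))/(-101 + H) (k(H) = -4 + (H + (H + 135)*(H + H))/(H - 101) = -4 + (H + (135 + H)*(2*H))/(-101 + H) = -4 + (H + 2*H*(135 + H))/(-101 + H))
(1076 + k(u))/(A + 47983) = (1076 + (404 + 2*(-38)² + 267*(-38))/(-101 - 38))/(3060 + 47983) = (1076 + (404 + 2*1444 - 10146)/(-139))/51043 = (1076 - (404 + 2888 - 10146)/139)*(1/51043) = (1076 - 1/139*(-6854))*(1/51043) = (1076 + 6854/139)*(1/51043) = (156418/139)*(1/51043) = 156418/7094977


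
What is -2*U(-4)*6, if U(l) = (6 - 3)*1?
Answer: -36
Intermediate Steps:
U(l) = 3 (U(l) = 3*1 = 3)
-2*U(-4)*6 = -2*3*6 = -6*6 = -36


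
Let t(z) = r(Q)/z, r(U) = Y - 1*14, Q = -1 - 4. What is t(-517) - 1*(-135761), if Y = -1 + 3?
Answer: 70188449/517 ≈ 1.3576e+5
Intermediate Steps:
Q = -5
Y = 2
r(U) = -12 (r(U) = 2 - 1*14 = 2 - 14 = -12)
t(z) = -12/z
t(-517) - 1*(-135761) = -12/(-517) - 1*(-135761) = -12*(-1/517) + 135761 = 12/517 + 135761 = 70188449/517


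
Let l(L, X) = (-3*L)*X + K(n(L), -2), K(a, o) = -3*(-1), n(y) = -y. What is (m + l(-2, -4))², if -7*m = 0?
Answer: 441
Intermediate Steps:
K(a, o) = 3
l(L, X) = 3 - 3*L*X (l(L, X) = (-3*L)*X + 3 = -3*L*X + 3 = 3 - 3*L*X)
m = 0 (m = -⅐*0 = 0)
(m + l(-2, -4))² = (0 + (3 - 3*(-2)*(-4)))² = (0 + (3 - 24))² = (0 - 21)² = (-21)² = 441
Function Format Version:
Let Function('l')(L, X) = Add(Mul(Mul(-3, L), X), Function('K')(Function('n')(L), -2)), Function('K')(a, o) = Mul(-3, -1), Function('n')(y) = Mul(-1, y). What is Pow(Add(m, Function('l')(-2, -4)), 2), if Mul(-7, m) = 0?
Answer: 441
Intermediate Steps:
Function('K')(a, o) = 3
Function('l')(L, X) = Add(3, Mul(-3, L, X)) (Function('l')(L, X) = Add(Mul(Mul(-3, L), X), 3) = Add(Mul(-3, L, X), 3) = Add(3, Mul(-3, L, X)))
m = 0 (m = Mul(Rational(-1, 7), 0) = 0)
Pow(Add(m, Function('l')(-2, -4)), 2) = Pow(Add(0, Add(3, Mul(-3, -2, -4))), 2) = Pow(Add(0, Add(3, -24)), 2) = Pow(Add(0, -21), 2) = Pow(-21, 2) = 441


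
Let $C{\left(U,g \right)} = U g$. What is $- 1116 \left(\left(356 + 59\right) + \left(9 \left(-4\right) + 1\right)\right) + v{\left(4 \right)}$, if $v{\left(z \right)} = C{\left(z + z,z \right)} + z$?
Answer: $-424044$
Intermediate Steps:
$v{\left(z \right)} = z + 2 z^{2}$ ($v{\left(z \right)} = \left(z + z\right) z + z = 2 z z + z = 2 z^{2} + z = z + 2 z^{2}$)
$- 1116 \left(\left(356 + 59\right) + \left(9 \left(-4\right) + 1\right)\right) + v{\left(4 \right)} = - 1116 \left(\left(356 + 59\right) + \left(9 \left(-4\right) + 1\right)\right) + 4 \left(1 + 2 \cdot 4\right) = - 1116 \left(415 + \left(-36 + 1\right)\right) + 4 \left(1 + 8\right) = - 1116 \left(415 - 35\right) + 4 \cdot 9 = \left(-1116\right) 380 + 36 = -424080 + 36 = -424044$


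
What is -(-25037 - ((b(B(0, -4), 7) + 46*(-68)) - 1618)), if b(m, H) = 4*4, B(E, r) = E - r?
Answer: 20307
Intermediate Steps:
b(m, H) = 16
-(-25037 - ((b(B(0, -4), 7) + 46*(-68)) - 1618)) = -(-25037 - ((16 + 46*(-68)) - 1618)) = -(-25037 - ((16 - 3128) - 1618)) = -(-25037 - (-3112 - 1618)) = -(-25037 - 1*(-4730)) = -(-25037 + 4730) = -1*(-20307) = 20307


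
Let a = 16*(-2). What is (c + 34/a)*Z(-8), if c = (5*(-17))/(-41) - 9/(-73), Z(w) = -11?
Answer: -597333/47888 ≈ -12.474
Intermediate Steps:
a = -32
c = 6574/2993 (c = -85*(-1/41) - 9*(-1/73) = 85/41 + 9/73 = 6574/2993 ≈ 2.1965)
(c + 34/a)*Z(-8) = (6574/2993 + 34/(-32))*(-11) = (6574/2993 + 34*(-1/32))*(-11) = (6574/2993 - 17/16)*(-11) = (54303/47888)*(-11) = -597333/47888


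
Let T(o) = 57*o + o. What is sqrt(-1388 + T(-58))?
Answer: 12*I*sqrt(33) ≈ 68.935*I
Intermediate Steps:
T(o) = 58*o
sqrt(-1388 + T(-58)) = sqrt(-1388 + 58*(-58)) = sqrt(-1388 - 3364) = sqrt(-4752) = 12*I*sqrt(33)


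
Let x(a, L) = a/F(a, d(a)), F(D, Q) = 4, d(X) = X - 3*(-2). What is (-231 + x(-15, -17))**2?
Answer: 881721/16 ≈ 55108.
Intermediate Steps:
d(X) = 6 + X (d(X) = X + 6 = 6 + X)
x(a, L) = a/4
(-231 + x(-15, -17))**2 = (-231 + (1/4)*(-15))**2 = (-231 - 15/4)**2 = (-939/4)**2 = 881721/16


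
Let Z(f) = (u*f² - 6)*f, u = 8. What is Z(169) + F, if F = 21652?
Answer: 38635110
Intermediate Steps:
Z(f) = f*(-6 + 8*f²) (Z(f) = (8*f² - 6)*f = (-6 + 8*f²)*f = f*(-6 + 8*f²))
Z(169) + F = (-6*169 + 8*169³) + 21652 = (-1014 + 8*4826809) + 21652 = (-1014 + 38614472) + 21652 = 38613458 + 21652 = 38635110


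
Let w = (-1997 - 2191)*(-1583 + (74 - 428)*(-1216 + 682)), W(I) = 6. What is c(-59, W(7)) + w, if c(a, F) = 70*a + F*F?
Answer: -785057258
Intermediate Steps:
c(a, F) = F**2 + 70*a (c(a, F) = 70*a + F**2 = F**2 + 70*a)
w = -785053164 (w = -4188*(-1583 - 354*(-534)) = -4188*(-1583 + 189036) = -4188*187453 = -785053164)
c(-59, W(7)) + w = (6**2 + 70*(-59)) - 785053164 = (36 - 4130) - 785053164 = -4094 - 785053164 = -785057258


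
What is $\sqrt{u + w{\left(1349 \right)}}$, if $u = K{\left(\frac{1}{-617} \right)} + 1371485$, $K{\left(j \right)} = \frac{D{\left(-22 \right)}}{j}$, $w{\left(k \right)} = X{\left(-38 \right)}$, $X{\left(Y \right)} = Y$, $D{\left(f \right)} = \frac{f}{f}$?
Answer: $29 \sqrt{1630} \approx 1170.8$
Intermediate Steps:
$D{\left(f \right)} = 1$
$w{\left(k \right)} = -38$
$K{\left(j \right)} = \frac{1}{j}$ ($K{\left(j \right)} = 1 \frac{1}{j} = \frac{1}{j}$)
$u = 1370868$ ($u = \frac{1}{\frac{1}{-617}} + 1371485 = \frac{1}{- \frac{1}{617}} + 1371485 = -617 + 1371485 = 1370868$)
$\sqrt{u + w{\left(1349 \right)}} = \sqrt{1370868 - 38} = \sqrt{1370830} = 29 \sqrt{1630}$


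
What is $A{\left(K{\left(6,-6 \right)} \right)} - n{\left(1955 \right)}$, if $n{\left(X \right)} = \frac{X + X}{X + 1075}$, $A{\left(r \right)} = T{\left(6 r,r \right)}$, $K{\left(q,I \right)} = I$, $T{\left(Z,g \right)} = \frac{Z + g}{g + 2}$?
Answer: $\frac{5581}{606} \approx 9.2096$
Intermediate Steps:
$T{\left(Z,g \right)} = \frac{Z + g}{2 + g}$
$A{\left(r \right)} = \frac{7 r}{2 + r}$ ($A{\left(r \right)} = \frac{6 r + r}{2 + r} = \frac{7 r}{2 + r}$)
$n{\left(X \right)} = \frac{2 X}{1075 + X}$
$A{\left(K{\left(6,-6 \right)} \right)} - n{\left(1955 \right)} = 7 \left(-6\right) \frac{1}{2 - 6} - 2 \cdot 1955 \frac{1}{1075 + 1955} = 7 \left(-6\right) \frac{1}{-4} - 2 \cdot 1955 \cdot \frac{1}{3030} = 7 \left(-6\right) \left(- \frac{1}{4}\right) - 2 \cdot 1955 \cdot \frac{1}{3030} = \frac{21}{2} - \frac{391}{303} = \frac{5581}{606}$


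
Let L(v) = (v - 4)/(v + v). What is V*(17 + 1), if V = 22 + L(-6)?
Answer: 411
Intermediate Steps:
L(v) = (-4 + v)/(2*v) (L(v) = (-4 + v)/((2*v)) = (-4 + v)*(1/(2*v)) = (-4 + v)/(2*v))
V = 137/6 (V = 22 + (1/2)*(-4 - 6)/(-6) = 22 + (1/2)*(-1/6)*(-10) = 22 + 5/6 = 137/6 ≈ 22.833)
V*(17 + 1) = 137*(17 + 1)/6 = (137/6)*18 = 411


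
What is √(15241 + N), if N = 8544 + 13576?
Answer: √37361 ≈ 193.29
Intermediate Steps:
N = 22120
√(15241 + N) = √(15241 + 22120) = √37361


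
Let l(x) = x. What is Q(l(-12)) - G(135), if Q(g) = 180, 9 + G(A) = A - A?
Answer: 189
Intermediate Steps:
G(A) = -9 (G(A) = -9 + (A - A) = -9 + 0 = -9)
Q(l(-12)) - G(135) = 180 - 1*(-9) = 180 + 9 = 189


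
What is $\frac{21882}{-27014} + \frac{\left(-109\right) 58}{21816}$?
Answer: $- \frac{162040055}{147334356} \approx -1.0998$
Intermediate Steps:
$\frac{21882}{-27014} + \frac{\left(-109\right) 58}{21816} = 21882 \left(- \frac{1}{27014}\right) - \frac{3161}{10908} = - \frac{10941}{13507} - \frac{3161}{10908} = - \frac{162040055}{147334356}$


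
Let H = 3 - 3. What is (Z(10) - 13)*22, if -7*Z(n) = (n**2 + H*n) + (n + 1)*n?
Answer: -946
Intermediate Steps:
H = 0
Z(n) = -n**2/7 - n*(1 + n)/7 (Z(n) = -((n**2 + 0*n) + (n + 1)*n)/7 = -((n**2 + 0) + (1 + n)*n)/7 = -(n**2 + n*(1 + n))/7 = -n**2/7 - n*(1 + n)/7)
(Z(10) - 13)*22 = (-1/7*10*(1 + 2*10) - 13)*22 = (-1/7*10*(1 + 20) - 13)*22 = (-1/7*10*21 - 13)*22 = (-30 - 13)*22 = -43*22 = -946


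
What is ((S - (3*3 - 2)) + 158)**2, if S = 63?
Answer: 45796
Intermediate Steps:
((S - (3*3 - 2)) + 158)**2 = ((63 - (3*3 - 2)) + 158)**2 = ((63 - (9 - 2)) + 158)**2 = ((63 - 1*7) + 158)**2 = ((63 - 7) + 158)**2 = (56 + 158)**2 = 214**2 = 45796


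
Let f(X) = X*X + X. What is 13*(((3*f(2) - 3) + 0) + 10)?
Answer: 325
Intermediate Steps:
f(X) = X + X² (f(X) = X² + X = X + X²)
13*(((3*f(2) - 3) + 0) + 10) = 13*(((3*(2*(1 + 2)) - 3) + 0) + 10) = 13*(((3*(2*3) - 3) + 0) + 10) = 13*(((3*6 - 3) + 0) + 10) = 13*(((18 - 3) + 0) + 10) = 13*((15 + 0) + 10) = 13*(15 + 10) = 13*25 = 325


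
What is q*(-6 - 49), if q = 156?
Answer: -8580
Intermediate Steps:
q*(-6 - 49) = 156*(-6 - 49) = 156*(-55) = -8580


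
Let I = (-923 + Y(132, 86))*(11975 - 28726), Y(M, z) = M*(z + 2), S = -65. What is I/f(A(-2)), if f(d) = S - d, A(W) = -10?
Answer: 179118443/55 ≈ 3.2567e+6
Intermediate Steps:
Y(M, z) = M*(2 + z)
f(d) = -65 - d
I = -179118443 (I = (-923 + 132*(2 + 86))*(11975 - 28726) = (-923 + 132*88)*(-16751) = (-923 + 11616)*(-16751) = 10693*(-16751) = -179118443)
I/f(A(-2)) = -179118443/(-65 - 1*(-10)) = -179118443/(-65 + 10) = -179118443/(-55) = -179118443*(-1/55) = 179118443/55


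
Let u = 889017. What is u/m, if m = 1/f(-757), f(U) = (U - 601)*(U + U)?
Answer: 1827829620204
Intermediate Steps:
f(U) = 2*U*(-601 + U) (f(U) = (-601 + U)*(2*U) = 2*U*(-601 + U))
m = 1/2056012 (m = 1/(2*(-757)*(-601 - 757)) = 1/(2*(-757)*(-1358)) = 1/2056012 ≈ 4.8638e-7)
u/m = 889017/(1/2056012) = 889017*2056012 = 1827829620204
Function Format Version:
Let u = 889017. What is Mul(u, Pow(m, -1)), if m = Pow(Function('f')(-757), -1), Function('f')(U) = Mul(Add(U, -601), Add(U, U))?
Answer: 1827829620204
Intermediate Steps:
Function('f')(U) = Mul(2, U, Add(-601, U)) (Function('f')(U) = Mul(Add(-601, U), Mul(2, U)) = Mul(2, U, Add(-601, U)))
m = Rational(1, 2056012) (m = Pow(Mul(2, -757, Add(-601, -757)), -1) = Pow(Mul(2, -757, -1358), -1) = Pow(2056012, -1) = Rational(1, 2056012) ≈ 4.8638e-7)
Mul(u, Pow(m, -1)) = Mul(889017, Pow(Rational(1, 2056012), -1)) = Mul(889017, 2056012) = 1827829620204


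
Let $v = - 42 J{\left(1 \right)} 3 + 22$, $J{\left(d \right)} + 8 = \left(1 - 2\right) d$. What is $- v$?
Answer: $-1156$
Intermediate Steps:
$J{\left(d \right)} = -8 - d$ ($J{\left(d \right)} = -8 + \left(1 - 2\right) d = -8 - d$)
$v = 1156$ ($v = - 42 \left(-8 - 1\right) 3 + 22 = - 42 \left(\left(-9\right) 3\right) + 22 = \left(-42\right) \left(-27\right) + 22 = 1134 + 22 = 1156$)
$- v = \left(-1\right) 1156 = -1156$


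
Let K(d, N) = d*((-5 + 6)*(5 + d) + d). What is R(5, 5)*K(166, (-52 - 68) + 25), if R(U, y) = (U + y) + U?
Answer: 839130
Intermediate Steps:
K(d, N) = d*(5 + 2*d) (K(d, N) = d*(1*(5 + d) + d) = d*((5 + d) + d) = d*(5 + 2*d))
R(U, y) = y + 2*U
R(5, 5)*K(166, (-52 - 68) + 25) = (5 + 2*5)*(166*(5 + 2*166)) = (5 + 10)*(166*(5 + 332)) = 15*(166*337) = 15*55942 = 839130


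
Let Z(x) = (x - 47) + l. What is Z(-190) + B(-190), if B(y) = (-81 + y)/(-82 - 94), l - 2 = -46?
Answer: -49185/176 ≈ -279.46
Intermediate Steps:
l = -44 (l = 2 - 46 = -44)
Z(x) = -91 + x (Z(x) = (x - 47) - 44 = (-47 + x) - 44 = -91 + x)
B(y) = 81/176 - y/176 (B(y) = (-81 + y)/(-176) = (-81 + y)*(-1/176) = 81/176 - y/176)
Z(-190) + B(-190) = (-91 - 190) + (81/176 - 1/176*(-190)) = -281 + (81/176 + 95/88) = -281 + 271/176 = -49185/176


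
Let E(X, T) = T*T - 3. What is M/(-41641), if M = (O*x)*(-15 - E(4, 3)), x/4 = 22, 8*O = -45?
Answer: -10395/41641 ≈ -0.24963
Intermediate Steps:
O = -45/8 (O = (⅛)*(-45) = -45/8 ≈ -5.6250)
E(X, T) = -3 + T² (E(X, T) = T² - 3 = -3 + T²)
x = 88 (x = 4*22 = 88)
M = 10395 (M = (-45/8*88)*(-15 - (-3 + 3²)) = -495*(-15 - (-3 + 9)) = -495*(-15 - 1*6) = -495*(-15 - 6) = -495*(-21) = 10395)
M/(-41641) = 10395/(-41641) = 10395*(-1/41641) = -10395/41641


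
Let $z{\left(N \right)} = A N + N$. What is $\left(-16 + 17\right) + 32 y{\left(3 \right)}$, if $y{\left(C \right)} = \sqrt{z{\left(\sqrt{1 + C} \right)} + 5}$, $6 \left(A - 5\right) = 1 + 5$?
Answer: $1 + 32 \sqrt{19} \approx 140.48$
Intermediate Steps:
$A = 6$ ($A = 5 + \frac{1 + 5}{6} = 5 + \frac{1}{6} \cdot 6 = 5 + 1 = 6$)
$z{\left(N \right)} = 7 N$ ($z{\left(N \right)} = 6 N + N = 7 N$)
$y{\left(C \right)} = \sqrt{5 + 7 \sqrt{1 + C}}$ ($y{\left(C \right)} = \sqrt{7 \sqrt{1 + C} + 5} = \sqrt{5 + 7 \sqrt{1 + C}}$)
$\left(-16 + 17\right) + 32 y{\left(3 \right)} = \left(-16 + 17\right) + 32 \sqrt{5 + 7 \sqrt{1 + 3}} = 1 + 32 \sqrt{5 + 7 \sqrt{4}} = 1 + 32 \sqrt{5 + 7 \cdot 2} = 1 + 32 \sqrt{5 + 14} = 1 + 32 \sqrt{19}$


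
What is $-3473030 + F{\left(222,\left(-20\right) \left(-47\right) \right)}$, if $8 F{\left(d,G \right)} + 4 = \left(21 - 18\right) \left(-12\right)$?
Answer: $-3473035$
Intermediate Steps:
$F{\left(d,G \right)} = -5$ ($F{\left(d,G \right)} = - \frac{1}{2} + \frac{\left(21 - 18\right) \left(-12\right)}{8} = - \frac{1}{2} + \frac{3 \left(-12\right)}{8} = - \frac{1}{2} + \frac{1}{8} \left(-36\right) = - \frac{1}{2} - \frac{9}{2} = -5$)
$-3473030 + F{\left(222,\left(-20\right) \left(-47\right) \right)} = -3473030 - 5 = -3473035$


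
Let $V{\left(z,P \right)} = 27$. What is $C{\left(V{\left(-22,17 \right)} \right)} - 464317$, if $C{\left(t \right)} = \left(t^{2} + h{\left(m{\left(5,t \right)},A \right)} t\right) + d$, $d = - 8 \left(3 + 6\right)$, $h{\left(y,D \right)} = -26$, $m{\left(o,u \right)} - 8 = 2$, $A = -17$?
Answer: $-464362$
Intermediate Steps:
$m{\left(o,u \right)} = 10$ ($m{\left(o,u \right)} = 8 + 2 = 10$)
$d = -72$ ($d = \left(-8\right) 9 = -72$)
$C{\left(t \right)} = -72 + t^{2} - 26 t$ ($C{\left(t \right)} = \left(t^{2} - 26 t\right) - 72 = -72 + t^{2} - 26 t$)
$C{\left(V{\left(-22,17 \right)} \right)} - 464317 = \left(-72 + 27^{2} - 702\right) - 464317 = \left(-72 + 729 - 702\right) - 464317 = -45 - 464317 = -464362$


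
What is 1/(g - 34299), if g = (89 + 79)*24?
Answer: -1/30267 ≈ -3.3039e-5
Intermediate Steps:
g = 4032 (g = 168*24 = 4032)
1/(g - 34299) = 1/(4032 - 34299) = 1/(-30267) = -1/30267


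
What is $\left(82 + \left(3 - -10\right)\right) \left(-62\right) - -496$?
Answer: $-5394$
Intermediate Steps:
$\left(82 + \left(3 - -10\right)\right) \left(-62\right) - -496 = \left(82 + \left(3 + 10\right)\right) \left(-62\right) + 496 = \left(82 + 13\right) \left(-62\right) + 496 = 95 \left(-62\right) + 496 = -5890 + 496 = -5394$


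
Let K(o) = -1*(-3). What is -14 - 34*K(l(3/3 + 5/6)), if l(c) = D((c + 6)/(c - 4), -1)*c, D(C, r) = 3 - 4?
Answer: -116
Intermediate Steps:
D(C, r) = -1
l(c) = -c
K(o) = 3
-14 - 34*K(l(3/3 + 5/6)) = -14 - 34*3 = -14 - 102 = -116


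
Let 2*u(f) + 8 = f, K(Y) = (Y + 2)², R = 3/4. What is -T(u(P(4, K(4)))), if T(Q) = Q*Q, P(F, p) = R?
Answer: -841/64 ≈ -13.141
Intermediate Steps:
R = ¾ (R = 3*(¼) = ¾ ≈ 0.75000)
K(Y) = (2 + Y)²
P(F, p) = ¾
u(f) = -4 + f/2
T(Q) = Q²
-T(u(P(4, K(4)))) = -(-4 + (½)*(¾))² = -(-4 + 3/8)² = -(-29/8)² = -1*841/64 = -841/64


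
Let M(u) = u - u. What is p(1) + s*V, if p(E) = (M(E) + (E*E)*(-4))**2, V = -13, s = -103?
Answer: 1355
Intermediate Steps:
M(u) = 0
p(E) = 16*E**4 (p(E) = (0 + (E*E)*(-4))**2 = (0 + E**2*(-4))**2 = (0 - 4*E**2)**2 = (-4*E**2)**2 = 16*E**4)
p(1) + s*V = 16*1**4 - 103*(-13) = 16*1 + 1339 = 16 + 1339 = 1355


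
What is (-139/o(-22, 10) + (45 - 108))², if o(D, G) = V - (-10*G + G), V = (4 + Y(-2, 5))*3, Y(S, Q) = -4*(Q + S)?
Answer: 18464209/4356 ≈ 4238.8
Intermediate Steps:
Y(S, Q) = -4*Q - 4*S
V = -24 (V = (4 + (-4*5 - 4*(-2)))*3 = (4 + (-20 + 8))*3 = (4 - 12)*3 = -8*3 = -24)
o(D, G) = -24 + 9*G (o(D, G) = -24 - (-10*G + G) = -24 - (-9)*G = -24 + 9*G)
(-139/o(-22, 10) + (45 - 108))² = (-139/(-24 + 9*10) + (45 - 108))² = (-139/(-24 + 90) - 63)² = (-139/66 - 63)² = (-4297/66)² = 18464209/4356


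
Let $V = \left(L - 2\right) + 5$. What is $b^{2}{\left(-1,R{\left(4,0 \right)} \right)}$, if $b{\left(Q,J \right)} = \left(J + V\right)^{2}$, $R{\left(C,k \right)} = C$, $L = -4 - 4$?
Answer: $1$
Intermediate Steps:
$L = -8$ ($L = -4 - 4 = -8$)
$V = -5$ ($V = \left(-8 - 2\right) + 5 = -10 + 5 = -5$)
$b{\left(Q,J \right)} = \left(-5 + J\right)^{2}$ ($b{\left(Q,J \right)} = \left(J - 5\right)^{2} = \left(-5 + J\right)^{2}$)
$b^{2}{\left(-1,R{\left(4,0 \right)} \right)} = \left(\left(-5 + 4\right)^{2}\right)^{2} = \left(\left(-1\right)^{2}\right)^{2} = 1^{2} = 1$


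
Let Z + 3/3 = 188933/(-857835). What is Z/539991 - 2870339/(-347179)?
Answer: 1329607194363927943/160821360230422815 ≈ 8.2676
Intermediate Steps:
Z = -1046768/857835 (Z = -1 + 188933/(-857835) = -1 + 188933*(-1/857835) = -1 - 188933/857835 = -1046768/857835 ≈ -1.2202)
Z/539991 - 2870339/(-347179) = -1046768/857835/539991 - 2870339/(-347179) = -1046768/857835*1/539991 - 2870339*(-1/347179) = -1046768/463223179485 + 2870339/347179 = 1329607194363927943/160821360230422815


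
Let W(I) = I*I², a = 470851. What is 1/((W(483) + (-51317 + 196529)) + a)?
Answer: 1/113294650 ≈ 8.8265e-9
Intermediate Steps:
W(I) = I³
1/((W(483) + (-51317 + 196529)) + a) = 1/((483³ + (-51317 + 196529)) + 470851) = 1/((112678587 + 145212) + 470851) = 1/(112823799 + 470851) = 1/113294650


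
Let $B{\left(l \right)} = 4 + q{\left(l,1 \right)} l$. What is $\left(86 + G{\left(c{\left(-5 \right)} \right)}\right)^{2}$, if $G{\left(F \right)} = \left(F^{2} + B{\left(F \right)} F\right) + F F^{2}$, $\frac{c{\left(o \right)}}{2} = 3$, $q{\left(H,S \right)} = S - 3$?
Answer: $84100$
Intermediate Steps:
$q{\left(H,S \right)} = -3 + S$ ($q{\left(H,S \right)} = S - 3 = -3 + S$)
$B{\left(l \right)} = 4 - 2 l$ ($B{\left(l \right)} = 4 + \left(-3 + 1\right) l = 4 - 2 l$)
$c{\left(o \right)} = 6$ ($c{\left(o \right)} = 2 \cdot 3 = 6$)
$G{\left(F \right)} = F^{2} + F^{3} + F \left(4 - 2 F\right)$ ($G{\left(F \right)} = \left(F^{2} + \left(4 - 2 F\right) F\right) + F F^{2} = \left(F^{2} + F \left(4 - 2 F\right)\right) + F^{3} = F^{2} + F^{3} + F \left(4 - 2 F\right)$)
$\left(86 + G{\left(c{\left(-5 \right)} \right)}\right)^{2} = \left(86 + 6 \left(4 + 6^{2} - 6\right)\right)^{2} = \left(86 + 6 \left(4 + 36 - 6\right)\right)^{2} = \left(86 + 6 \cdot 34\right)^{2} = \left(86 + 204\right)^{2} = 290^{2} = 84100$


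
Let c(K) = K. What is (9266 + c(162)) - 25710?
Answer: -16282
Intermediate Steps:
(9266 + c(162)) - 25710 = (9266 + 162) - 25710 = 9428 - 25710 = -16282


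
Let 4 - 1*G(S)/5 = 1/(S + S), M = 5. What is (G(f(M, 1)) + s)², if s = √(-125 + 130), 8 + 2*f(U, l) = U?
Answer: 4270/9 + 130*√5/3 ≈ 571.34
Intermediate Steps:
f(U, l) = -4 + U/2
G(S) = 20 - 5/(2*S) (G(S) = 20 - 5/(S + S) = 20 - 5*1/(2*S) = 20 - 5/(2*S))
s = √5 ≈ 2.2361
(G(f(M, 1)) + s)² = ((20 - 5/(2*(-4 + (½)*5))) + √5)² = ((20 - 5/(2*(-4 + 5/2))) + √5)² = ((20 - 5/(2*(-3/2))) + √5)² = ((20 - 5/2*(-⅔)) + √5)² = ((20 + 5/3) + √5)² = (65/3 + √5)²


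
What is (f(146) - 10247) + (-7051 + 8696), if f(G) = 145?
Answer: -8457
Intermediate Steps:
(f(146) - 10247) + (-7051 + 8696) = (145 - 10247) + (-7051 + 8696) = -10102 + 1645 = -8457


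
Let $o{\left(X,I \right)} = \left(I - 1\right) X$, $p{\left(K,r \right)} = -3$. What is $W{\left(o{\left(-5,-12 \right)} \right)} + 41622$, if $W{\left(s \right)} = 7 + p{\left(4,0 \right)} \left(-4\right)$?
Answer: $41641$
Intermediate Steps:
$o{\left(X,I \right)} = X \left(-1 + I\right)$ ($o{\left(X,I \right)} = \left(-1 + I\right) X = X \left(-1 + I\right)$)
$W{\left(s \right)} = 19$ ($W{\left(s \right)} = 7 - -12 = 7 + 12 = 19$)
$W{\left(o{\left(-5,-12 \right)} \right)} + 41622 = 19 + 41622 = 41641$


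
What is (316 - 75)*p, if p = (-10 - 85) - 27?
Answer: -29402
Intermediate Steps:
p = -122 (p = -95 - 27 = -122)
(316 - 75)*p = (316 - 75)*(-122) = 241*(-122) = -29402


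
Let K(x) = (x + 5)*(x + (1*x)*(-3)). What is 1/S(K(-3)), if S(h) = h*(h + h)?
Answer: 1/288 ≈ 0.0034722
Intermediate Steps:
K(x) = -2*x*(5 + x) (K(x) = (5 + x)*(x + x*(-3)) = (5 + x)*(x - 3*x) = (5 + x)*(-2*x) = -2*x*(5 + x))
S(h) = 2*h**2 (S(h) = h*(2*h) = 2*h**2)
1/S(K(-3)) = 1/(2*(-2*(-3)*(5 - 3))**2) = 1/(2*(-2*(-3)*2)**2) = 1/(2*12**2) = 1/(2*144) = 1/288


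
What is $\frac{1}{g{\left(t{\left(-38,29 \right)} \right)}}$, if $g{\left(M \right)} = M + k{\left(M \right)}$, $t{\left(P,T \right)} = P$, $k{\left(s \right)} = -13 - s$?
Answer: $- \frac{1}{13} \approx -0.076923$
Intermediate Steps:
$g{\left(M \right)} = -13$ ($g{\left(M \right)} = M - \left(13 + M\right) = -13$)
$\frac{1}{g{\left(t{\left(-38,29 \right)} \right)}} = \frac{1}{-13} = - \frac{1}{13}$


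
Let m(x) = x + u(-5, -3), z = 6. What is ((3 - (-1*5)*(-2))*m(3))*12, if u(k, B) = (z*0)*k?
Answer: -252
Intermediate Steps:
u(k, B) = 0 (u(k, B) = (6*0)*k = 0*k = 0)
m(x) = x (m(x) = x + 0 = x)
((3 - (-1*5)*(-2))*m(3))*12 = ((3 - (-1*5)*(-2))*3)*12 = ((3 - (-5)*(-2))*3)*12 = ((3 - 1*10)*3)*12 = ((3 - 10)*3)*12 = -7*3*12 = -21*12 = -252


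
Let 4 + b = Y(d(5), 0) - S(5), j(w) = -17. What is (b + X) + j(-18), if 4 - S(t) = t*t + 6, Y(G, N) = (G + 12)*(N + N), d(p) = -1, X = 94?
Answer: 100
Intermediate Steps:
Y(G, N) = 2*N*(12 + G) (Y(G, N) = (12 + G)*(2*N) = 2*N*(12 + G))
S(t) = -2 - t² (S(t) = 4 - (t*t + 6) = 4 - (t² + 6) = 4 - (6 + t²) = 4 + (-6 - t²) = -2 - t²)
b = 23 (b = -4 + (2*0*(12 - 1) - (-2 - 1*5²)) = -4 + (2*0*11 - (-2 - 1*25)) = -4 + (0 - (-2 - 25)) = -4 + (0 - 1*(-27)) = -4 + (0 + 27) = -4 + 27 = 23)
(b + X) + j(-18) = (23 + 94) - 17 = 117 - 17 = 100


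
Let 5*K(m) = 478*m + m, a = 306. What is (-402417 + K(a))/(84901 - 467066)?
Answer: 1865511/1910825 ≈ 0.97629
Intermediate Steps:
K(m) = 479*m/5 (K(m) = (478*m + m)/5 = (479*m)/5 = 479*m/5)
(-402417 + K(a))/(84901 - 467066) = (-402417 + (479/5)*306)/(84901 - 467066) = (-402417 + 146574/5)/(-382165) = -1865511/5*(-1/382165) = 1865511/1910825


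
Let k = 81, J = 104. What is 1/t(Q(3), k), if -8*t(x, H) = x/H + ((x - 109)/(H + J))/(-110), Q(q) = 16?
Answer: -13186800/333133 ≈ -39.584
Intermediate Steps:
t(x, H) = -x/(8*H) + (-109 + x)/(880*(104 + H)) (t(x, H) = -(x/H + ((x - 109)/(H + 104))/(-110))/8 = -(x/H + ((-109 + x)/(104 + H))*(-1/110))/8 = -(x/H - (-109 + x)/(110*(104 + H)))/8 = -x/(8*H) + (-109 + x)/(880*(104 + H)))
1/t(Q(3), k) = 1/((1/880)*(-11440*16 - 109*81 - 109*81*16)/(81*(104 + 81))) = 1/((1/880)*(1/81)*(-183040 - 8829 - 141264)/185) = 1/((1/880)*(1/81)*(1/185)*(-333133)) = 1/(-333133/13186800) = -13186800/333133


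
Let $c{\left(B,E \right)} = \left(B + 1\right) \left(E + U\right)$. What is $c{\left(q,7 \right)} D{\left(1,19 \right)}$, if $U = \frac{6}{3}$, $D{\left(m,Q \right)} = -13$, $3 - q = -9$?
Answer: $-1521$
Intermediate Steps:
$q = 12$ ($q = 3 - -9 = 3 + 9 = 12$)
$U = 2$ ($U = 6 \cdot \frac{1}{3} = 2$)
$c{\left(B,E \right)} = \left(1 + B\right) \left(2 + E\right)$ ($c{\left(B,E \right)} = \left(B + 1\right) \left(E + 2\right) = \left(1 + B\right) \left(2 + E\right)$)
$c{\left(q,7 \right)} D{\left(1,19 \right)} = \left(2 + 7 + 2 \cdot 12 + 12 \cdot 7\right) \left(-13\right) = \left(2 + 7 + 24 + 84\right) \left(-13\right) = 117 \left(-13\right) = -1521$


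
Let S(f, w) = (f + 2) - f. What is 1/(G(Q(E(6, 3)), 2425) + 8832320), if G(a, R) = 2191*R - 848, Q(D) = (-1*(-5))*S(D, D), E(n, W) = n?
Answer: 1/14144647 ≈ 7.0698e-8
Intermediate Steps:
S(f, w) = 2 (S(f, w) = (2 + f) - f = 2)
Q(D) = 10 (Q(D) = -1*(-5)*2 = 5*2 = 10)
G(a, R) = -848 + 2191*R
1/(G(Q(E(6, 3)), 2425) + 8832320) = 1/((-848 + 2191*2425) + 8832320) = 1/((-848 + 5313175) + 8832320) = 1/(5312327 + 8832320) = 1/14144647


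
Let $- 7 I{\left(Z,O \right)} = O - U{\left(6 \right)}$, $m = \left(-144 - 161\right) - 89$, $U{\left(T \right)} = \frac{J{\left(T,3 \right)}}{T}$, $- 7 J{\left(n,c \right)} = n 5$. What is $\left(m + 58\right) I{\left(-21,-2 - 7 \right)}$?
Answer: $- \frac{2784}{7} \approx -397.71$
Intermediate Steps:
$J{\left(n,c \right)} = - \frac{5 n}{7}$ ($J{\left(n,c \right)} = - \frac{n 5}{7} = - \frac{5 n}{7}$)
$U{\left(T \right)} = - \frac{5}{7}$ ($U{\left(T \right)} = \frac{\left(- \frac{5}{7}\right) T}{T} = - \frac{5}{7}$)
$m = -394$ ($m = -305 - 89 = -394$)
$I{\left(Z,O \right)} = - \frac{5}{49} - \frac{O}{7}$ ($I{\left(Z,O \right)} = - \frac{O - - \frac{5}{7}}{7} = - \frac{O + \frac{5}{7}}{7} = - \frac{\frac{5}{7} + O}{7} = - \frac{5}{49} - \frac{O}{7}$)
$\left(m + 58\right) I{\left(-21,-2 - 7 \right)} = \left(-394 + 58\right) \left(- \frac{5}{49} - \frac{-2 - 7}{7}\right) = - 336 \left(- \frac{5}{49} - \frac{-2 - 7}{7}\right) = - 336 \left(- \frac{5}{49} - - \frac{9}{7}\right) = - 336 \left(- \frac{5}{49} + \frac{9}{7}\right) = \left(-336\right) \frac{58}{49} = - \frac{2784}{7}$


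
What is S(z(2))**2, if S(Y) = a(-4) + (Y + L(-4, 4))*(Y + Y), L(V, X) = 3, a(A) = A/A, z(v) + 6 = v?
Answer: 81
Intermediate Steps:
z(v) = -6 + v
a(A) = 1
S(Y) = 1 + 2*Y*(3 + Y) (S(Y) = 1 + (Y + 3)*(Y + Y) = 1 + (3 + Y)*(2*Y) = 1 + 2*Y*(3 + Y))
S(z(2))**2 = (1 + 2*(-6 + 2)**2 + 6*(-6 + 2))**2 = (1 + 2*(-4)**2 + 6*(-4))**2 = (1 + 2*16 - 24)**2 = (1 + 32 - 24)**2 = 9**2 = 81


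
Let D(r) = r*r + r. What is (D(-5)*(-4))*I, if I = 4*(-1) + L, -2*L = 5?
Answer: 520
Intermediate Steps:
L = -5/2 (L = -½*5 = -5/2 ≈ -2.5000)
I = -13/2 (I = 4*(-1) - 5/2 = -4 - 5/2 = -13/2 ≈ -6.5000)
D(r) = r + r² (D(r) = r² + r = r + r²)
(D(-5)*(-4))*I = (-5*(1 - 5)*(-4))*(-13/2) = (-5*(-4)*(-4))*(-13/2) = (20*(-4))*(-13/2) = -80*(-13/2) = 520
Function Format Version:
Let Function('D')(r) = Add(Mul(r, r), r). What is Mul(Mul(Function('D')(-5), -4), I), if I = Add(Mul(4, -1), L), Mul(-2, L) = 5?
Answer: 520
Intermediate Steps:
L = Rational(-5, 2) (L = Mul(Rational(-1, 2), 5) = Rational(-5, 2) ≈ -2.5000)
I = Rational(-13, 2) (I = Add(Mul(4, -1), Rational(-5, 2)) = Add(-4, Rational(-5, 2)) = Rational(-13, 2) ≈ -6.5000)
Function('D')(r) = Add(r, Pow(r, 2)) (Function('D')(r) = Add(Pow(r, 2), r) = Add(r, Pow(r, 2)))
Mul(Mul(Function('D')(-5), -4), I) = Mul(Mul(Mul(-5, Add(1, -5)), -4), Rational(-13, 2)) = Mul(Mul(Mul(-5, -4), -4), Rational(-13, 2)) = Mul(Mul(20, -4), Rational(-13, 2)) = Mul(-80, Rational(-13, 2)) = 520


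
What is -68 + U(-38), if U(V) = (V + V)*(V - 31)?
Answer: 5176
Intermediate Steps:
U(V) = 2*V*(-31 + V) (U(V) = (2*V)*(-31 + V) = 2*V*(-31 + V))
-68 + U(-38) = -68 + 2*(-38)*(-31 - 38) = -68 + 2*(-38)*(-69) = -68 + 5244 = 5176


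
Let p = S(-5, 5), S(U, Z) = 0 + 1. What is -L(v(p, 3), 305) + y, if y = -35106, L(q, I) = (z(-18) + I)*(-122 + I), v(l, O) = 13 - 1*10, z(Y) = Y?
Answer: -87627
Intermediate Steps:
S(U, Z) = 1
p = 1
v(l, O) = 3 (v(l, O) = 13 - 10 = 3)
L(q, I) = (-122 + I)*(-18 + I) (L(q, I) = (-18 + I)*(-122 + I) = (-122 + I)*(-18 + I))
-L(v(p, 3), 305) + y = -(2196 + 305² - 140*305) - 35106 = -(2196 + 93025 - 42700) - 35106 = -1*52521 - 35106 = -52521 - 35106 = -87627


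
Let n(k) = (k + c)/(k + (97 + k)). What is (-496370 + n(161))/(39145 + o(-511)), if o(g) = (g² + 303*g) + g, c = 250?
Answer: -207978619/60722318 ≈ -3.4251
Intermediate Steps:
n(k) = (250 + k)/(97 + 2*k) (n(k) = (k + 250)/(k + (97 + k)) = (250 + k)/(97 + 2*k))
o(g) = g² + 304*g
(-496370 + n(161))/(39145 + o(-511)) = (-496370 + (250 + 161)/(97 + 2*161))/(39145 - 511*(304 - 511)) = (-496370 + 411/(97 + 322))/(39145 - 511*(-207)) = (-496370 + 411/419)/(39145 + 105777) = (-496370 + (1/419)*411)/144922 = (-496370 + 411/419)*(1/144922) = -207978619/419*1/144922 = -207978619/60722318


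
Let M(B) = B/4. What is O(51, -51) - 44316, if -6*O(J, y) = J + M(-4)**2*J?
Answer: -44333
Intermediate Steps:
M(B) = B/4 (M(B) = B*(1/4) = B/4)
O(J, y) = -J/3 (O(J, y) = -(J + ((1/4)*(-4))**2*J)/6 = -(J + (-1)**2*J)/6 = -(J + 1*J)/6 = -(J + J)/6 = -J/3)
O(51, -51) - 44316 = -1/3*51 - 44316 = -17 - 44316 = -44333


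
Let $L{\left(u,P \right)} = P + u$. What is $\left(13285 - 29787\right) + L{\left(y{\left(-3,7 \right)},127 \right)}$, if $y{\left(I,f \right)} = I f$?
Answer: $-16396$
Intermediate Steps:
$\left(13285 - 29787\right) + L{\left(y{\left(-3,7 \right)},127 \right)} = \left(13285 - 29787\right) + \left(127 - 21\right) = -16502 + \left(127 - 21\right) = -16502 + 106 = -16396$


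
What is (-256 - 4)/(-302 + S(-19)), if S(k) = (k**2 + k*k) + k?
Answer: -260/401 ≈ -0.64838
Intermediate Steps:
S(k) = k + 2*k**2 (S(k) = (k**2 + k**2) + k = 2*k**2 + k = k + 2*k**2)
(-256 - 4)/(-302 + S(-19)) = (-256 - 4)/(-302 - 19*(1 + 2*(-19))) = -260/(-302 - 19*(1 - 38)) = -260/(-302 - 19*(-37)) = -260/(-302 + 703) = -260/401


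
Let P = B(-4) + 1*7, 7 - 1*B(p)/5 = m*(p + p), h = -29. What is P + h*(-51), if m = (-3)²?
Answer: 1881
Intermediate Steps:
m = 9
B(p) = 35 - 90*p (B(p) = 35 - 45*(p + p) = 35 - 45*2*p = 35 - 90*p)
P = 402 (P = (35 - 90*(-4)) + 1*7 = (35 + 360) + 7 = 395 + 7 = 402)
P + h*(-51) = 402 - 29*(-51) = 402 + 1479 = 1881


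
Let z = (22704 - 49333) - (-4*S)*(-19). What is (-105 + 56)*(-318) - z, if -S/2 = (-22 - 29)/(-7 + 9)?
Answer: 46087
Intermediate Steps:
S = 51 (S = -2*(-22 - 29)/(-7 + 9) = -(-102)/2 = -2*(-51/2) = 51)
z = -30505 (z = (22704 - 49333) - (-4*51)*(-19) = -26629 - (-204)*(-19) = -26629 - 1*3876 = -26629 - 3876 = -30505)
(-105 + 56)*(-318) - z = (-105 + 56)*(-318) - 1*(-30505) = -49*(-318) + 30505 = 15582 + 30505 = 46087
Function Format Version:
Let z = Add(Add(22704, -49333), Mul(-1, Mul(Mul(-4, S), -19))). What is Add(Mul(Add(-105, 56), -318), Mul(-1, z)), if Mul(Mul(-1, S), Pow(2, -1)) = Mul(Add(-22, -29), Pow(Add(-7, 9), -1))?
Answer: 46087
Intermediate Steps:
S = 51 (S = Mul(-2, Mul(Add(-22, -29), Pow(Add(-7, 9), -1))) = Mul(-2, Mul(-51, Pow(2, -1))) = Mul(-2, Mul(-51, Rational(1, 2))) = Mul(-2, Rational(-51, 2)) = 51)
z = -30505 (z = Add(Add(22704, -49333), Mul(-1, Mul(Mul(-4, 51), -19))) = Add(-26629, Mul(-1, Mul(-204, -19))) = Add(-26629, Mul(-1, 3876)) = Add(-26629, -3876) = -30505)
Add(Mul(Add(-105, 56), -318), Mul(-1, z)) = Add(Mul(Add(-105, 56), -318), Mul(-1, -30505)) = Add(Mul(-49, -318), 30505) = Add(15582, 30505) = 46087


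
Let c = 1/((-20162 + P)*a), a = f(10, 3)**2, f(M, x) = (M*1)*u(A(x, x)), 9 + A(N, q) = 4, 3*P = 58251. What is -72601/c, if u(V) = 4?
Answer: 86540392000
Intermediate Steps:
P = 19417 (P = (1/3)*58251 = 19417)
A(N, q) = -5 (A(N, q) = -9 + 4 = -5)
f(M, x) = 4*M (f(M, x) = (M*1)*4 = M*4 = 4*M)
a = 1600 (a = (4*10)**2 = 40**2 = 1600)
c = -1/1192000 (c = 1/((-20162 + 19417)*1600) = (1/1600)/(-745) = -1/745*1/1600 = -1/1192000 ≈ -8.3893e-7)
-72601/c = -72601/(-1/1192000) = -72601*(-1192000) = 86540392000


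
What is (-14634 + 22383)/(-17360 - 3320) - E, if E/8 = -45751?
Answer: 7569037691/20680 ≈ 3.6601e+5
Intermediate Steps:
E = -366008 (E = 8*(-45751) = -366008)
(-14634 + 22383)/(-17360 - 3320) - E = (-14634 + 22383)/(-17360 - 3320) - 1*(-366008) = 7749/(-20680) + 366008 = 7749*(-1/20680) + 366008 = -7749/20680 + 366008 = 7569037691/20680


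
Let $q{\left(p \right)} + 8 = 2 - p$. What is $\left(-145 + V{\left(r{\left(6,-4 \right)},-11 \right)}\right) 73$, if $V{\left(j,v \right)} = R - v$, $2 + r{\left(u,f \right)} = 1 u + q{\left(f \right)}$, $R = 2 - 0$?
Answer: $-9636$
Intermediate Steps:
$q{\left(p \right)} = -6 - p$ ($q{\left(p \right)} = -8 - \left(-2 + p\right) = -6 - p$)
$R = 2$ ($R = 2 + 0 = 2$)
$r{\left(u,f \right)} = -8 + u - f$ ($r{\left(u,f \right)} = -2 - \left(6 + f - u\right) = -8 + u - f$)
$V{\left(j,v \right)} = 2 - v$
$\left(-145 + V{\left(r{\left(6,-4 \right)},-11 \right)}\right) 73 = \left(-145 + \left(2 - -11\right)\right) 73 = \left(-145 + \left(2 + 11\right)\right) 73 = \left(-145 + 13\right) 73 = \left(-132\right) 73 = -9636$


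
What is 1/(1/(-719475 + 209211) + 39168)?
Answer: 510264/19986020351 ≈ 2.5531e-5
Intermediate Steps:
1/(1/(-719475 + 209211) + 39168) = 1/(1/(-510264) + 39168) = 1/(-1/510264 + 39168) = 1/(19986020351/510264) = 510264/19986020351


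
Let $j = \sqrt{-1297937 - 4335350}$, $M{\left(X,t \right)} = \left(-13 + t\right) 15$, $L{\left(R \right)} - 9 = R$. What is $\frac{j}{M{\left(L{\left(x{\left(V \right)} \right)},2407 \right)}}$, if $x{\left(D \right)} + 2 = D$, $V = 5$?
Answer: $\frac{i \sqrt{5633287}}{35910} \approx 0.066095 i$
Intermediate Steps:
$x{\left(D \right)} = -2 + D$
$L{\left(R \right)} = 9 + R$
$M{\left(X,t \right)} = -195 + 15 t$
$j = i \sqrt{5633287}$ ($j = \sqrt{-5633287} = i \sqrt{5633287} \approx 2373.5 i$)
$\frac{j}{M{\left(L{\left(x{\left(V \right)} \right)},2407 \right)}} = \frac{i \sqrt{5633287}}{-195 + 15 \cdot 2407} = \frac{i \sqrt{5633287}}{-195 + 36105} = \frac{i \sqrt{5633287}}{35910}$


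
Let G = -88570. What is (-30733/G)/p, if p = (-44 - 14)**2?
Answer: 30733/297949480 ≈ 0.00010315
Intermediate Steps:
p = 3364 (p = (-58)**2 = 3364)
(-30733/G)/p = -30733/(-88570)/3364 = -30733*(-1/88570)*(1/3364) = (30733/88570)*(1/3364) = 30733/297949480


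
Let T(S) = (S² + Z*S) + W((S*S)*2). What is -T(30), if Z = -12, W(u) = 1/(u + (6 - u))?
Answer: -3241/6 ≈ -540.17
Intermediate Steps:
W(u) = ⅙ (W(u) = 1/6 = ⅙)
T(S) = ⅙ + S² - 12*S (T(S) = (S² - 12*S) + ⅙ = ⅙ + S² - 12*S)
-T(30) = -(⅙ + 30² - 12*30) = -(⅙ + 900 - 360) = -1*3241/6 = -3241/6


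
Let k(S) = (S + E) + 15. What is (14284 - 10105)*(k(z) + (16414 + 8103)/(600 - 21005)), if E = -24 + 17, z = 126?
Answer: 1617722541/2915 ≈ 5.5497e+5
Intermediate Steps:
E = -7
k(S) = 8 + S (k(S) = (S - 7) + 15 = (-7 + S) + 15 = 8 + S)
(14284 - 10105)*(k(z) + (16414 + 8103)/(600 - 21005)) = (14284 - 10105)*((8 + 126) + (16414 + 8103)/(600 - 21005)) = 4179*(134 + 24517/(-20405)) = 4179*(134 + 24517*(-1/20405)) = 4179*(134 - 24517/20405) = 4179*(2709753/20405) = 1617722541/2915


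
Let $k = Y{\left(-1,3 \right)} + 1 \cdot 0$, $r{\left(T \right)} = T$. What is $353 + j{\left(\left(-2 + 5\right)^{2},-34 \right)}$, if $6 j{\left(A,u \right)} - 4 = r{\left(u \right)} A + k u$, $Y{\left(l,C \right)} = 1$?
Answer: $297$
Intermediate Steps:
$k = 1$ ($k = 1 + 1 \cdot 0 = 1 + 0 = 1$)
$j{\left(A,u \right)} = \frac{2}{3} + \frac{u}{6} + \frac{A u}{6}$ ($j{\left(A,u \right)} = \frac{2}{3} + \frac{u A + 1 u}{6} = \frac{2}{3} + \frac{A u + u}{6} = \frac{2}{3} + \frac{u + A u}{6} = \frac{2}{3} + \left(\frac{u}{6} + \frac{A u}{6}\right) = \frac{2}{3} + \frac{u}{6} + \frac{A u}{6}$)
$353 + j{\left(\left(-2 + 5\right)^{2},-34 \right)} = 353 + \left(\frac{2}{3} + \frac{1}{6} \left(-34\right) + \frac{1}{6} \left(-2 + 5\right)^{2} \left(-34\right)\right) = 353 + \left(\frac{2}{3} - \frac{17}{3} + \frac{1}{6} \cdot 3^{2} \left(-34\right)\right) = 353 + \left(\frac{2}{3} - \frac{17}{3} + \frac{1}{6} \cdot 9 \left(-34\right)\right) = 353 - 56 = 297$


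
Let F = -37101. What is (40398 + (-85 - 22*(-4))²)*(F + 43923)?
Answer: 275656554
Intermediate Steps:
(40398 + (-85 - 22*(-4))²)*(F + 43923) = (40398 + (-85 - 22*(-4))²)*(-37101 + 43923) = (40398 + (-85 + 88)²)*6822 = (40398 + 3²)*6822 = (40398 + 9)*6822 = 40407*6822 = 275656554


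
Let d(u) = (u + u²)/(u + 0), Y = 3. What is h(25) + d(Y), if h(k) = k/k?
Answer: 5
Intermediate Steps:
h(k) = 1
d(u) = (u + u²)/u
h(25) + d(Y) = 1 + (1 + 3) = 1 + 4 = 5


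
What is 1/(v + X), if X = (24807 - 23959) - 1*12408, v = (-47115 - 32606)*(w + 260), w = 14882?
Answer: -1/1207146942 ≈ -8.2840e-10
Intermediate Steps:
v = -1207135382 (v = (-47115 - 32606)*(14882 + 260) = -79721*15142 = -1207135382)
X = -11560 (X = 848 - 12408 = -11560)
1/(v + X) = 1/(-1207135382 - 11560) = 1/(-1207146942) = -1/1207146942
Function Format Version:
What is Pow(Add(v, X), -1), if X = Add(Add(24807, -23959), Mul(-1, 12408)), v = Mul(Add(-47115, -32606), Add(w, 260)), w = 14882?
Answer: Rational(-1, 1207146942) ≈ -8.2840e-10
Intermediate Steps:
v = -1207135382 (v = Mul(Add(-47115, -32606), Add(14882, 260)) = Mul(-79721, 15142) = -1207135382)
X = -11560 (X = Add(848, -12408) = -11560)
Pow(Add(v, X), -1) = Pow(Add(-1207135382, -11560), -1) = Pow(-1207146942, -1) = Rational(-1, 1207146942)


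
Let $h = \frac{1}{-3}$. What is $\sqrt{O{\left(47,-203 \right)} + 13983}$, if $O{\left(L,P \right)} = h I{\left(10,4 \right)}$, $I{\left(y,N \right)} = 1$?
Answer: $\frac{2 \sqrt{31461}}{3} \approx 118.25$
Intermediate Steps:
$h = - \frac{1}{3} \approx -0.33333$
$O{\left(L,P \right)} = - \frac{1}{3}$ ($O{\left(L,P \right)} = \left(- \frac{1}{3}\right) 1 = - \frac{1}{3}$)
$\sqrt{O{\left(47,-203 \right)} + 13983} = \sqrt{- \frac{1}{3} + 13983} = \sqrt{\frac{41948}{3}} = \frac{2 \sqrt{31461}}{3}$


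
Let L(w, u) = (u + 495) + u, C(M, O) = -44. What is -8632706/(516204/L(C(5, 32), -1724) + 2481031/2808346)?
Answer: 71591425700707028/1442352954041 ≈ 49635.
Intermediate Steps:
L(w, u) = 495 + 2*u (L(w, u) = (495 + u) + u = 495 + 2*u)
-8632706/(516204/L(C(5, 32), -1724) + 2481031/2808346) = -8632706/(516204/(495 + 2*(-1724)) + 2481031/2808346) = -8632706/(516204/(495 - 3448) + 2481031*(1/2808346)) = -8632706/(516204/(-2953) + 2481031/2808346) = -8632706/(516204*(-1/2953) + 2481031/2808346) = -8632706/(-516204/2953 + 2481031/2808346) = -8632706/(-1442352954041/8293045738) = -8632706*(-8293045738/1442352954041) = 71591425700707028/1442352954041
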